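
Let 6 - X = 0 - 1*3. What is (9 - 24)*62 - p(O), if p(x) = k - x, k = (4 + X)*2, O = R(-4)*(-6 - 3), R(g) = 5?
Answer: -1001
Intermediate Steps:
X = 9 (X = 6 - (0 - 1*3) = 6 - (0 - 3) = 6 - 1*(-3) = 6 + 3 = 9)
O = -45 (O = 5*(-6 - 3) = 5*(-9) = -45)
k = 26 (k = (4 + 9)*2 = 13*2 = 26)
p(x) = 26 - x
(9 - 24)*62 - p(O) = (9 - 24)*62 - (26 - 1*(-45)) = -15*62 - (26 + 45) = -930 - 1*71 = -930 - 71 = -1001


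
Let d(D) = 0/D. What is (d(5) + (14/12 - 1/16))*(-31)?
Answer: -1643/48 ≈ -34.229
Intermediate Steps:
d(D) = 0
(d(5) + (14/12 - 1/16))*(-31) = (0 + (14/12 - 1/16))*(-31) = (0 + (14*(1/12) - 1*1/16))*(-31) = (0 + (7/6 - 1/16))*(-31) = (0 + 53/48)*(-31) = (53/48)*(-31) = -1643/48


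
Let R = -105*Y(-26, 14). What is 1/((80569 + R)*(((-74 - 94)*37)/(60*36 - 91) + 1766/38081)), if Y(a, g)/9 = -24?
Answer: -78789589/24062968478858 ≈ -3.2743e-6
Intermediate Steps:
Y(a, g) = -216 (Y(a, g) = 9*(-24) = -216)
R = 22680 (R = -105*(-216) = 22680)
1/((80569 + R)*(((-74 - 94)*37)/(60*36 - 91) + 1766/38081)) = 1/((80569 + 22680)*(((-74 - 94)*37)/(60*36 - 91) + 1766/38081)) = 1/(103249*((-168*37)/(2160 - 91) + 1766*(1/38081))) = 1/(103249*(-6216/2069 + 1766/38081)) = 1/(103249*(-233057642/78789589)) = (1/103249)*(-78789589/233057642) = -78789589/24062968478858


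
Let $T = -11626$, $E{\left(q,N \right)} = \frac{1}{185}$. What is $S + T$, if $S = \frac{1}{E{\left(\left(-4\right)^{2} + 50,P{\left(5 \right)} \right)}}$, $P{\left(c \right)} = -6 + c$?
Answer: $-11441$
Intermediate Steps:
$E{\left(q,N \right)} = \frac{1}{185}$
$S = 185$ ($S = \frac{1}{\frac{1}{185}} = 185$)
$S + T = 185 - 11626 = -11441$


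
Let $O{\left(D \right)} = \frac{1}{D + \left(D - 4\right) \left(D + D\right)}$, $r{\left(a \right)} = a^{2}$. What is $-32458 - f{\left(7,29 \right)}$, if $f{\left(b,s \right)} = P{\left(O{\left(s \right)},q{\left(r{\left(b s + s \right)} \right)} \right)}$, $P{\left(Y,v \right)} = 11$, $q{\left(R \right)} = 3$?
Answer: $-32469$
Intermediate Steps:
$O{\left(D \right)} = \frac{1}{D + 2 D \left(-4 + D\right)}$ ($O{\left(D \right)} = \frac{1}{D + \left(-4 + D\right) 2 D} = \frac{1}{D + 2 D \left(-4 + D\right)}$)
$f{\left(b,s \right)} = 11$
$-32458 - f{\left(7,29 \right)} = -32458 - 11 = -32469$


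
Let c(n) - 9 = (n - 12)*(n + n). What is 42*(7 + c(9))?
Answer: -1596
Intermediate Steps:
c(n) = 9 + 2*n*(-12 + n) (c(n) = 9 + (n - 12)*(n + n) = 9 + (-12 + n)*(2*n) = 9 + 2*n*(-12 + n))
42*(7 + c(9)) = 42*(7 + (9 - 24*9 + 2*9²)) = 42*(7 + (9 - 216 + 2*81)) = 42*(7 + (9 - 216 + 162)) = 42*(7 - 45) = 42*(-38) = -1596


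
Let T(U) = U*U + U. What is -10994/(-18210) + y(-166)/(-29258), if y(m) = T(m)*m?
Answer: 20779449463/133197045 ≈ 156.01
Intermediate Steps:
T(U) = U + U² (T(U) = U² + U = U + U²)
y(m) = m²*(1 + m) (y(m) = (m*(1 + m))*m = m²*(1 + m))
-10994/(-18210) + y(-166)/(-29258) = -10994/(-18210) + ((-166)²*(1 - 166))/(-29258) = -10994*(-1/18210) + (27556*(-165))*(-1/29258) = 5497/9105 - 4546740*(-1/29258) = 5497/9105 + 2273370/14629 = 20779449463/133197045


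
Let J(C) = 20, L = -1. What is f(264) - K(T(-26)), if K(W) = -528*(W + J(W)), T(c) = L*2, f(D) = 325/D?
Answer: 2509381/264 ≈ 9505.2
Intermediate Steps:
T(c) = -2 (T(c) = -1*2 = -2)
K(W) = -10560 - 528*W (K(W) = -528*(W + 20) = -528*(20 + W) = -10560 - 528*W)
f(264) - K(T(-26)) = 325/264 - (-10560 - 528*(-2)) = 325*(1/264) - (-10560 + 1056) = 325/264 - 1*(-9504) = 325/264 + 9504 = 2509381/264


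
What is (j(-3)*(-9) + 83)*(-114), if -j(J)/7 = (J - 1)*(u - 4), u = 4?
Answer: -9462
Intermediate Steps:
j(J) = 0 (j(J) = -7*(J - 1)*(4 - 4) = -7*(-1 + J)*0 = -7*0 = 0)
(j(-3)*(-9) + 83)*(-114) = (0*(-9) + 83)*(-114) = (0 + 83)*(-114) = 83*(-114) = -9462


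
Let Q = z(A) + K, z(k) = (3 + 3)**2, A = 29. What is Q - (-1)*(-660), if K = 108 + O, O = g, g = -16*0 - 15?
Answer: -531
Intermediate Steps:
g = -15 (g = 0 - 15 = -15)
O = -15
z(k) = 36 (z(k) = 6**2 = 36)
K = 93 (K = 108 - 15 = 93)
Q = 129 (Q = 36 + 93 = 129)
Q - (-1)*(-660) = 129 - (-1)*(-660) = 129 - 1*660 = 129 - 660 = -531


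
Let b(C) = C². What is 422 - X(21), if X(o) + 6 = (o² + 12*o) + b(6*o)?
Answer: -16141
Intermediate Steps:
X(o) = -6 + 12*o + 37*o² (X(o) = -6 + ((o² + 12*o) + (6*o)²) = -6 + ((o² + 12*o) + 36*o²) = -6 + (12*o + 37*o²) = -6 + 12*o + 37*o²)
422 - X(21) = 422 - (-6 + 12*21 + 37*21²) = 422 - (-6 + 252 + 37*441) = 422 - (-6 + 252 + 16317) = 422 - 1*16563 = 422 - 16563 = -16141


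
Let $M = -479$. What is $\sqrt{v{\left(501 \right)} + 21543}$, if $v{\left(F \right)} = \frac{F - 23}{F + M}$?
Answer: $\frac{2 \sqrt{652333}}{11} \approx 146.85$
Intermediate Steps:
$v{\left(F \right)} = \frac{-23 + F}{-479 + F}$ ($v{\left(F \right)} = \frac{F - 23}{F - 479} = \frac{-23 + F}{-479 + F}$)
$\sqrt{v{\left(501 \right)} + 21543} = \sqrt{\frac{-23 + 501}{-479 + 501} + 21543} = \sqrt{\frac{1}{22} \cdot 478 + 21543} = \sqrt{\frac{239}{11} + 21543} = \sqrt{\frac{237212}{11}} = \frac{2 \sqrt{652333}}{11}$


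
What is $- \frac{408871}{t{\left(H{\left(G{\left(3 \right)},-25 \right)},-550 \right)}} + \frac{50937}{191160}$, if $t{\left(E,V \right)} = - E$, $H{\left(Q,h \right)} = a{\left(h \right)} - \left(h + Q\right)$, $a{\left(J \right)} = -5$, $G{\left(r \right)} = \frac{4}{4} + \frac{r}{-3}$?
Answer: $\frac{260535997}{12744} \approx 20444.0$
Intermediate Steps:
$G{\left(r \right)} = 1 - \frac{r}{3}$ ($G{\left(r \right)} = 4 \cdot \frac{1}{4} + r \left(- \frac{1}{3}\right) = 1 - \frac{r}{3}$)
$H{\left(Q,h \right)} = -5 - Q - h$ ($H{\left(Q,h \right)} = -5 - \left(h + Q\right) = -5 - \left(Q + h\right) = -5 - Q - h$)
$- \frac{408871}{t{\left(H{\left(G{\left(3 \right)},-25 \right)},-550 \right)}} + \frac{50937}{191160} = - \frac{408871}{\left(-1\right) \left(-5 - \left(1 - 1\right) - -25\right)} + \frac{50937}{191160} = - \frac{408871}{\left(-1\right) \left(-5 - \left(1 - 1\right) + 25\right)} + 50937 \cdot \frac{1}{191160} = - \frac{408871}{\left(-1\right) \left(-5 - 0 + 25\right)} + \frac{16979}{63720} = - \frac{408871}{\left(-1\right) \left(-5 + 0 + 25\right)} + \frac{16979}{63720} = - \frac{408871}{\left(-1\right) 20} + \frac{16979}{63720} = - \frac{408871}{-20} + \frac{16979}{63720} = \left(-408871\right) \left(- \frac{1}{20}\right) + \frac{16979}{63720} = \frac{408871}{20} + \frac{16979}{63720} = \frac{260535997}{12744}$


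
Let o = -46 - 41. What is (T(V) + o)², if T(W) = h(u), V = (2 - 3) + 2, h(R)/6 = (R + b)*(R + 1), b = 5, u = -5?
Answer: 7569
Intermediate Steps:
h(R) = 6*(1 + R)*(5 + R) (h(R) = 6*((R + 5)*(R + 1)) = 6*((5 + R)*(1 + R)) = 6*((1 + R)*(5 + R)) = 6*(1 + R)*(5 + R))
o = -87
V = 1 (V = -1 + 2 = 1)
T(W) = 0 (T(W) = 30 + 6*(-5)² + 36*(-5) = 30 + 6*25 - 180 = 30 + 150 - 180 = 0)
(T(V) + o)² = (0 - 87)² = (-87)² = 7569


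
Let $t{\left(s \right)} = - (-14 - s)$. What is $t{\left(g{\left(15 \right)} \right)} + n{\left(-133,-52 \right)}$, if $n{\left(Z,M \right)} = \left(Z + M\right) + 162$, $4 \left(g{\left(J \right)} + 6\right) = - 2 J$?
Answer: $- \frac{45}{2} \approx -22.5$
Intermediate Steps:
$g{\left(J \right)} = -6 - \frac{J}{2}$ ($g{\left(J \right)} = -6 + \frac{\left(-2\right) J}{4} = -6 - \frac{J}{2}$)
$n{\left(Z,M \right)} = 162 + M + Z$ ($n{\left(Z,M \right)} = \left(M + Z\right) + 162 = 162 + M + Z$)
$t{\left(s \right)} = 14 + s$
$t{\left(g{\left(15 \right)} \right)} + n{\left(-133,-52 \right)} = \left(14 - \frac{27}{2}\right) - 23 = \frac{1}{2} - 23 = - \frac{45}{2}$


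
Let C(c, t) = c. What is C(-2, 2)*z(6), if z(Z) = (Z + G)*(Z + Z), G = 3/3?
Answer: -168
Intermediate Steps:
G = 1 (G = 3*(⅓) = 1)
z(Z) = 2*Z*(1 + Z) (z(Z) = (Z + 1)*(Z + Z) = (1 + Z)*(2*Z) = 2*Z*(1 + Z))
C(-2, 2)*z(6) = -4*6*(1 + 6) = -4*6*7 = -2*84 = -168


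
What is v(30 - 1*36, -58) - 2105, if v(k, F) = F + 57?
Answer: -2106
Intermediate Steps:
v(k, F) = 57 + F
v(30 - 1*36, -58) - 2105 = (57 - 58) - 2105 = -1 - 2105 = -2106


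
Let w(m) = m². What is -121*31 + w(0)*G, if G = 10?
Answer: -3751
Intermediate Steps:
-121*31 + w(0)*G = -121*31 + 0²*10 = -3751 + 0*10 = -3751 + 0 = -3751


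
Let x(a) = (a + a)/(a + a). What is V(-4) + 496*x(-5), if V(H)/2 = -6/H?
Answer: 499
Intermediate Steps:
V(H) = -12/H (V(H) = 2*(-6/H) = -12/H)
x(a) = 1 (x(a) = (2*a)/((2*a)) = (2*a)*(1/(2*a)) = 1)
V(-4) + 496*x(-5) = -12/(-4) + 496*1 = -12*(-¼) + 496 = 3 + 496 = 499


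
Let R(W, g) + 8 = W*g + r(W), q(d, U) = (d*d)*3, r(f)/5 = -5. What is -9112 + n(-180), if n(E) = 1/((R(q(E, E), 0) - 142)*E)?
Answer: -287027999/31500 ≈ -9112.0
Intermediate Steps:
r(f) = -25 (r(f) = 5*(-5) = -25)
q(d, U) = 3*d² (q(d, U) = d²*3 = 3*d²)
R(W, g) = -33 + W*g (R(W, g) = -8 + (W*g - 25) = -8 + (-25 + W*g) = -33 + W*g)
n(E) = -1/(175*E) (n(E) = 1/(((-33 + (3*E²)*0) - 142)*E) = 1/(((-33 + 0) - 142)*E) = 1/((-33 - 142)*E) = 1/((-175)*E) = -1/(175*E))
-9112 + n(-180) = -9112 - 1/175/(-180) = -9112 - 1/175*(-1/180) = -9112 + 1/31500 = -287027999/31500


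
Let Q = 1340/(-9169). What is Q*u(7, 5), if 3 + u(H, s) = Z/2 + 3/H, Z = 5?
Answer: 670/64183 ≈ 0.010439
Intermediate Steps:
u(H, s) = -½ + 3/H (u(H, s) = -3 + (5/2 + 3/H) = -½ + 3/H)
Q = -1340/9169 (Q = 1340*(-1/9169) = -1340/9169 ≈ -0.14614)
Q*u(7, 5) = -670*(6 - 1*7)/(9169*7) = -670*(6 - 7)/(9169*7) = -670*(-1)/(9169*7) = -1340/9169*(-1/14) = 670/64183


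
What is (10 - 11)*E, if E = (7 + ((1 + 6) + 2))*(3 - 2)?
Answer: -16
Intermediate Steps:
E = 16 (E = (7 + (7 + 2))*1 = (7 + 9)*1 = 16*1 = 16)
(10 - 11)*E = (10 - 11)*16 = -1*16 = -16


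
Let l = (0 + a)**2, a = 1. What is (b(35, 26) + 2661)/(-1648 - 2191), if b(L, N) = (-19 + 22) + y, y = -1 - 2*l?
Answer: -2661/3839 ≈ -0.69315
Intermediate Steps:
l = 1 (l = (0 + 1)**2 = 1**2 = 1)
y = -3 (y = -1 - 2*1 = -1 - 2 = -3)
b(L, N) = 0 (b(L, N) = (-19 + 22) - 3 = 3 - 3 = 0)
(b(35, 26) + 2661)/(-1648 - 2191) = (0 + 2661)/(-1648 - 2191) = 2661/(-3839) = 2661*(-1/3839) = -2661/3839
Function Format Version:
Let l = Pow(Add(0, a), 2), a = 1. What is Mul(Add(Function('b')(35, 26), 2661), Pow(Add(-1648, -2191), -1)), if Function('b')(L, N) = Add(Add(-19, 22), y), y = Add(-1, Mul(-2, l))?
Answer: Rational(-2661, 3839) ≈ -0.69315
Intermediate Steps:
l = 1 (l = Pow(Add(0, 1), 2) = Pow(1, 2) = 1)
y = -3 (y = Add(-1, Mul(-2, 1)) = Add(-1, -2) = -3)
Function('b')(L, N) = 0 (Function('b')(L, N) = Add(Add(-19, 22), -3) = Add(3, -3) = 0)
Mul(Add(Function('b')(35, 26), 2661), Pow(Add(-1648, -2191), -1)) = Mul(Add(0, 2661), Pow(Add(-1648, -2191), -1)) = Mul(2661, Pow(-3839, -1)) = Mul(2661, Rational(-1, 3839)) = Rational(-2661, 3839)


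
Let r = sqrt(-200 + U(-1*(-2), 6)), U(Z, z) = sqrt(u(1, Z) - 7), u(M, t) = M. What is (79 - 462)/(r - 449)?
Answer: 383/(449 - sqrt(-200 + I*sqrt(6))) ≈ 0.85233 + 0.026851*I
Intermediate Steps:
U(Z, z) = I*sqrt(6) (U(Z, z) = sqrt(1 - 7) = sqrt(-6) = I*sqrt(6))
r = sqrt(-200 + I*sqrt(6)) ≈ 0.0866 + 14.142*I
(79 - 462)/(r - 449) = (79 - 462)/(sqrt(-200 + I*sqrt(6)) - 449) = -383/(-449 + sqrt(-200 + I*sqrt(6)))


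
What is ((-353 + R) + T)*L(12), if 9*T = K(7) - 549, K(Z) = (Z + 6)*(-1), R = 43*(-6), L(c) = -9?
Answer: 6061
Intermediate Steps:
R = -258
K(Z) = -6 - Z (K(Z) = (6 + Z)*(-1) = -6 - Z)
T = -562/9 (T = ((-6 - 1*7) - 549)/9 = ((-6 - 7) - 549)/9 = (-13 - 549)/9 = (⅑)*(-562) = -562/9 ≈ -62.444)
((-353 + R) + T)*L(12) = ((-353 - 258) - 562/9)*(-9) = (-611 - 562/9)*(-9) = -6061/9*(-9) = 6061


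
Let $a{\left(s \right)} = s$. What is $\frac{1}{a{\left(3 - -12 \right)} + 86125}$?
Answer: $\frac{1}{86140} \approx 1.1609 \cdot 10^{-5}$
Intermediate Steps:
$\frac{1}{a{\left(3 - -12 \right)} + 86125} = \frac{1}{\left(3 - -12\right) + 86125} = \frac{1}{\left(3 + 12\right) + 86125} = \frac{1}{15 + 86125} = \frac{1}{86140}$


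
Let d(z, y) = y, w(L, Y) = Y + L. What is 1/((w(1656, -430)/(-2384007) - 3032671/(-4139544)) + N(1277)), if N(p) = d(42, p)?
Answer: 1096522430312/1401061902820841 ≈ 0.00078264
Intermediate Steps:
w(L, Y) = L + Y
N(p) = p
1/((w(1656, -430)/(-2384007) - 3032671/(-4139544)) + N(1277)) = 1/(((1656 - 430)/(-2384007) - 3032671/(-4139544)) + 1277) = 1/((1226*(-1/2384007) - 3032671*(-1/4139544)) + 1277) = 1/((-1226/2384007 + 3032671/4139544) + 1277) = 1/(802759312417/1096522430312 + 1277) = 1/(1401061902820841/1096522430312) = 1096522430312/1401061902820841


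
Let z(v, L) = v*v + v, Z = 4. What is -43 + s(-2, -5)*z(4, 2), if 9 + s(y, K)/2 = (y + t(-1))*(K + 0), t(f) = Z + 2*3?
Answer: -2003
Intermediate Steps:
t(f) = 10 (t(f) = 4 + 2*3 = 4 + 6 = 10)
s(y, K) = -18 + 2*K*(10 + y) (s(y, K) = -18 + 2*((y + 10)*(K + 0)) = -18 + 2*((10 + y)*K) = -18 + 2*(K*(10 + y)) = -18 + 2*K*(10 + y))
z(v, L) = v + v**2 (z(v, L) = v**2 + v = v + v**2)
-43 + s(-2, -5)*z(4, 2) = -43 + (-18 + 20*(-5) + 2*(-5)*(-2))*(4*(1 + 4)) = -43 + (-18 - 100 + 20)*(4*5) = -43 - 98*20 = -43 - 1960 = -2003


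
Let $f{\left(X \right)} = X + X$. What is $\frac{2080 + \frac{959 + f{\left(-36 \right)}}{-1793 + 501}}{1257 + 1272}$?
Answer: $\frac{298497}{363052} \approx 0.82219$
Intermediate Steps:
$f{\left(X \right)} = 2 X$
$\frac{2080 + \frac{959 + f{\left(-36 \right)}}{-1793 + 501}}{1257 + 1272} = \frac{2080 + \frac{959 + 2 \left(-36\right)}{-1793 + 501}}{1257 + 1272} = \frac{2080 + \frac{959 - 72}{-1292}}{2529} = \left(2080 + 887 \left(- \frac{1}{1292}\right)\right) \frac{1}{2529} = \left(2080 - \frac{887}{1292}\right) \frac{1}{2529} = \frac{2686473}{1292} \cdot \frac{1}{2529} = \frac{298497}{363052}$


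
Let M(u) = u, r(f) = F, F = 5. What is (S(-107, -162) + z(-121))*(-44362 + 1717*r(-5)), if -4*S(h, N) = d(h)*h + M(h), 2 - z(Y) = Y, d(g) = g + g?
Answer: 797791323/4 ≈ 1.9945e+8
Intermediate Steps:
d(g) = 2*g
r(f) = 5
z(Y) = 2 - Y
S(h, N) = -h²/2 - h/4 (S(h, N) = -((2*h)*h + h)/4 = -(2*h² + h)/4 = -(h + 2*h²)/4 = -h²/2 - h/4)
(S(-107, -162) + z(-121))*(-44362 + 1717*r(-5)) = ((¼)*(-107)*(-1 - 2*(-107)) + (2 - 1*(-121)))*(-44362 + 1717*5) = ((¼)*(-107)*(-1 + 214) + (2 + 121))*(-44362 + 8585) = ((¼)*(-107)*213 + 123)*(-35777) = (-22791/4 + 123)*(-35777) = -22299/4*(-35777) = 797791323/4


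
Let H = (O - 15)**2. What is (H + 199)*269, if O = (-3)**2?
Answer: 63215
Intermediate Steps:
O = 9
H = 36 (H = (9 - 15)**2 = (-6)**2 = 36)
(H + 199)*269 = (36 + 199)*269 = 235*269 = 63215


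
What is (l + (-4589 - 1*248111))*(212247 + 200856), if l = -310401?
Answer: -232618712403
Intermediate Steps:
(l + (-4589 - 1*248111))*(212247 + 200856) = (-310401 + (-4589 - 1*248111))*(212247 + 200856) = (-310401 + (-4589 - 248111))*413103 = (-310401 - 252700)*413103 = -563101*413103 = -232618712403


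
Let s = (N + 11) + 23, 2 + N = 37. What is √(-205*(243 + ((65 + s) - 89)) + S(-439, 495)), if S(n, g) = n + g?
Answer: 2*I*√14746 ≈ 242.87*I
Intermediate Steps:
N = 35 (N = -2 + 37 = 35)
s = 69 (s = (35 + 11) + 23 = 46 + 23 = 69)
S(n, g) = g + n
√(-205*(243 + ((65 + s) - 89)) + S(-439, 495)) = √(-205*(243 + ((65 + 69) - 89)) + (495 - 439)) = √(-205*(243 + (134 - 89)) + 56) = √(-205*(243 + 45) + 56) = √(-205*288 + 56) = √(-59040 + 56) = √(-58984) = 2*I*√14746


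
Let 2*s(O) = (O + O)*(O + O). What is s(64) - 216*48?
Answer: -2176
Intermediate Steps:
s(O) = 2*O² (s(O) = ((O + O)*(O + O))/2 = ((2*O)*(2*O))/2 = (4*O²)/2 = 2*O²)
s(64) - 216*48 = 2*64² - 216*48 = 2*4096 - 10368 = 8192 - 10368 = -2176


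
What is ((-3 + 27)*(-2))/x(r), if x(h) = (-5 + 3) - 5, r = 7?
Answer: 48/7 ≈ 6.8571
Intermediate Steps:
x(h) = -7 (x(h) = -2 - 5 = -7)
((-3 + 27)*(-2))/x(r) = ((-3 + 27)*(-2))/(-7) = -24*(-2)/7 = -⅐*(-48) = 48/7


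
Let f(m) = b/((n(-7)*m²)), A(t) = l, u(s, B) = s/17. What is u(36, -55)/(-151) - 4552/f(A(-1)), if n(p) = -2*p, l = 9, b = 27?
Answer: -490769364/2567 ≈ -1.9118e+5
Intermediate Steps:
u(s, B) = s/17 (u(s, B) = s*(1/17) = s/17)
A(t) = 9
f(m) = 27/(14*m²) (f(m) = 27/(((-2*(-7))*m²)) = 27/((14*m²)) = 27*(1/(14*m²)) = 27/(14*m²))
u(36, -55)/(-151) - 4552/f(A(-1)) = ((1/17)*36)/(-151) - 4552/((27/14)/9²) = (36/17)*(-1/151) - 4552/((27/14)*(1/81)) = -36/2567 - 4552/1/42 = -36/2567 - 4552*42 = -36/2567 - 191184 = -490769364/2567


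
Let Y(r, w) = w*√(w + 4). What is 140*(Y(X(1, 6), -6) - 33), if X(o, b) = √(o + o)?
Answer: -4620 - 840*I*√2 ≈ -4620.0 - 1187.9*I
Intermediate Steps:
X(o, b) = √2*√o (X(o, b) = √(2*o) = √2*√o)
Y(r, w) = w*√(4 + w)
140*(Y(X(1, 6), -6) - 33) = 140*(-6*√(4 - 6) - 33) = 140*(-6*I*√2 - 33) = 140*(-33 - 6*I*√2) = -4620 - 840*I*√2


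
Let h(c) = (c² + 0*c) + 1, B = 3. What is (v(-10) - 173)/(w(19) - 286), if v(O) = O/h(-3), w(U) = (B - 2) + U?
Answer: 87/133 ≈ 0.65414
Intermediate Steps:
h(c) = 1 + c² (h(c) = (c² + 0) + 1 = c² + 1 = 1 + c²)
w(U) = 1 + U (w(U) = (3 - 2) + U = 1 + U)
v(O) = O/10 (v(O) = O/(1 + (-3)²) = O/(1 + 9) = O/10)
(v(-10) - 173)/(w(19) - 286) = ((⅒)*(-10) - 173)/((1 + 19) - 286) = (-1 - 173)/(20 - 286) = -174/(-266) = -174*(-1/266) = 87/133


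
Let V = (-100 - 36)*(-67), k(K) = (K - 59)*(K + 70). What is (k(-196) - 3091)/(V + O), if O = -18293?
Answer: -29039/9181 ≈ -3.1629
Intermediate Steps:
k(K) = (-59 + K)*(70 + K)
V = 9112 (V = -136*(-67) = 9112)
(k(-196) - 3091)/(V + O) = ((-4130 + (-196)² + 11*(-196)) - 3091)/(9112 - 18293) = ((-4130 + 38416 - 2156) - 3091)/(-9181) = (32130 - 3091)*(-1/9181) = 29039*(-1/9181) = -29039/9181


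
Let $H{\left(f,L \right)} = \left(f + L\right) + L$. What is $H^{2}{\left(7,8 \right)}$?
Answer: $529$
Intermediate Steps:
$H{\left(f,L \right)} = f + 2 L$ ($H{\left(f,L \right)} = \left(L + f\right) + L = f + 2 L$)
$H^{2}{\left(7,8 \right)} = \left(7 + 2 \cdot 8\right)^{2} = \left(7 + 16\right)^{2} = 23^{2} = 529$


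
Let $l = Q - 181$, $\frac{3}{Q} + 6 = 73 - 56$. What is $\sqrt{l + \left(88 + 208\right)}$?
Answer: $\frac{2 \sqrt{3487}}{11} \approx 10.737$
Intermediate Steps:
$Q = \frac{3}{11}$ ($Q = \frac{3}{-6 + \left(73 - 56\right)} = \frac{3}{-6 + 17} = \frac{3}{11} \approx 0.27273$)
$l = - \frac{1988}{11}$ ($l = \frac{3}{11} - 181 = - \frac{1988}{11} \approx -180.73$)
$\sqrt{l + \left(88 + 208\right)} = \sqrt{- \frac{1988}{11} + \left(88 + 208\right)} = \sqrt{- \frac{1988}{11} + 296} = \sqrt{\frac{1268}{11}} = \frac{2 \sqrt{3487}}{11}$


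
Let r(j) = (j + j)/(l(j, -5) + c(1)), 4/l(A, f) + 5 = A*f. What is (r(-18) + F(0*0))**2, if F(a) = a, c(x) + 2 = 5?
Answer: 9363600/67081 ≈ 139.59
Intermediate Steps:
c(x) = 3 (c(x) = -2 + 5 = 3)
l(A, f) = 4/(-5 + A*f)
r(j) = 2*j/(3 + 4/(-5 - 5*j)) (r(j) = (j + j)/(4/(-5 + j*(-5)) + 3) = (2*j)/(4/(-5 - 5*j) + 3) = (2*j)/(3 + 4/(-5 - 5*j)) = 2*j/(3 + 4/(-5 - 5*j)))
(r(-18) + F(0*0))**2 = (10*(-18)*(1 - 18)/(11 + 15*(-18)) + 0*0)**2 = (10*(-18)*(-17)/(11 - 270) + 0)**2 = (10*(-18)*(-17)/(-259) + 0)**2 = (10*(-18)*(-1/259)*(-17) + 0)**2 = (-3060/259 + 0)**2 = (-3060/259)**2 = 9363600/67081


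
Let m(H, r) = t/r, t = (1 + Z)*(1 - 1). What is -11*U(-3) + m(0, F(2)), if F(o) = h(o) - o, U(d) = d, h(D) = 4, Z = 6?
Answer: 33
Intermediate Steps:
t = 0 (t = (1 + 6)*(1 - 1) = 7*0 = 0)
F(o) = 4 - o
m(H, r) = 0 (m(H, r) = 0/r = 0)
-11*U(-3) + m(0, F(2)) = -11*(-3) + 0 = 33 + 0 = 33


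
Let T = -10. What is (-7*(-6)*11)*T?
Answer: -4620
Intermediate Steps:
(-7*(-6)*11)*T = (-7*(-6)*11)*(-10) = (42*11)*(-10) = 462*(-10) = -4620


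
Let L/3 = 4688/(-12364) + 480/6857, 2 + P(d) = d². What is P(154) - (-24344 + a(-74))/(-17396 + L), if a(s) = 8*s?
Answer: 1092934877737663/46090956503 ≈ 23713.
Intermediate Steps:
P(d) = -2 + d²
L = -19658172/21194987 (L = 3*(4688/(-12364) + 480/6857) = 3*(4688*(-1/12364) + 480*(1/6857)) = 3*(-1172/3091 + 480/6857) = 3*(-6552724/21194987) = -19658172/21194987 ≈ -0.92749)
P(154) - (-24344 + a(-74))/(-17396 + L) = (-2 + 154²) - (-24344 + 8*(-74))/(-17396 - 19658172/21194987) = (-2 + 23716) - (-24344 - 592)/(-368727652024/21194987) = 23714 - (-24936)*(-21194987)/368727652024 = 23714 - 1*66064774479/46090956503 = 23714 - 66064774479/46090956503 = 1092934877737663/46090956503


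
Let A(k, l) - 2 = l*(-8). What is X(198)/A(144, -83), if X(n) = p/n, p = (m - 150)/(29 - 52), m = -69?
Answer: 73/1010988 ≈ 7.2207e-5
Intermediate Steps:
A(k, l) = 2 - 8*l (A(k, l) = 2 + l*(-8) = 2 - 8*l)
p = 219/23 (p = (-69 - 150)/(29 - 52) = -219/(-23) = -219*(-1/23) = 219/23 ≈ 9.5217)
X(n) = 219/(23*n)
X(198)/A(144, -83) = ((219/23)/198)/(2 - 8*(-83)) = ((219/23)*(1/198))/(2 + 664) = (73/1518)/666 = (73/1518)*(1/666) = 73/1010988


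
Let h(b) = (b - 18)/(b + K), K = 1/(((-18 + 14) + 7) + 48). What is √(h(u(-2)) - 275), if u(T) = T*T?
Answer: I*√11703245/205 ≈ 16.688*I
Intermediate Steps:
u(T) = T²
K = 1/51 (K = 1/((-4 + 7) + 48) = 1/(3 + 48) = 1/51 ≈ 0.019608)
h(b) = (-18 + b)/(1/51 + b) (h(b) = (b - 18)/(b + 1/51) = (-18 + b)/(1/51 + b))
√(h(u(-2)) - 275) = √(51*(-18 + (-2)²)/(1 + 51*(-2)²) - 275) = √(51*(-18 + 4)/(1 + 51*4) - 275) = √(51*(-14)/(1 + 204) - 275) = √(51*(-14)/205 - 275) = √(51*(1/205)*(-14) - 275) = √(-714/205 - 275) = √(-57089/205) = I*√11703245/205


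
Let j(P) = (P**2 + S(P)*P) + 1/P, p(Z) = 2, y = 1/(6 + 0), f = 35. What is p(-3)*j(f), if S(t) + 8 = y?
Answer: 199681/105 ≈ 1901.7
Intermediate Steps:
y = 1/6 ≈ 0.16667
S(t) = -47/6 (S(t) = -8 + 1/6 = -47/6)
j(P) = 1/P + P**2 - 47*P/6 (j(P) = (P**2 - 47*P/6) + 1/P = 1/P + P**2 - 47*P/6)
p(-3)*j(f) = 2*(1/35 + 35**2 - 47/6*35) = 2*(1/35 + 1225 - 1645/6) = 2*(199681/210) = 199681/105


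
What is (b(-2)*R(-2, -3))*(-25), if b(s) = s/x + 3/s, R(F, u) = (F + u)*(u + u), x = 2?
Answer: 1875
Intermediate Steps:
R(F, u) = 2*u*(F + u) (R(F, u) = (F + u)*(2*u) = 2*u*(F + u))
b(s) = s/2 + 3/s
(b(-2)*R(-2, -3))*(-25) = (((1/2)*(-2) + 3/(-2))*(2*(-3)*(-2 - 3)))*(-25) = ((-1 + 3*(-1/2))*(2*(-3)*(-5)))*(-25) = ((-1 - 3/2)*30)*(-25) = -5/2*30*(-25) = -75*(-25) = 1875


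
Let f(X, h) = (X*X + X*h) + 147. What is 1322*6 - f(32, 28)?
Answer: 5865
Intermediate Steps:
f(X, h) = 147 + X² + X*h (f(X, h) = (X² + X*h) + 147 = 147 + X² + X*h)
1322*6 - f(32, 28) = 1322*6 - (147 + 32² + 32*28) = 7932 - (147 + 1024 + 896) = 7932 - 1*2067 = 7932 - 2067 = 5865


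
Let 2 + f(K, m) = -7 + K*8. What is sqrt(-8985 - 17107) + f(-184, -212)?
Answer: -1481 + 2*I*sqrt(6523) ≈ -1481.0 + 161.53*I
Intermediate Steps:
f(K, m) = -9 + 8*K (f(K, m) = -2 + (-7 + K*8) = -2 + (-7 + 8*K) = -9 + 8*K)
sqrt(-8985 - 17107) + f(-184, -212) = sqrt(-8985 - 17107) + (-9 + 8*(-184)) = sqrt(-26092) + (-9 - 1472) = 2*I*sqrt(6523) - 1481 = -1481 + 2*I*sqrt(6523)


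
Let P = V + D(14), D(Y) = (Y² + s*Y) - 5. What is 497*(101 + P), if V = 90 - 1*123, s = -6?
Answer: 86975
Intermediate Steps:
V = -33 (V = 90 - 123 = -33)
D(Y) = -5 + Y² - 6*Y (D(Y) = (Y² - 6*Y) - 5 = -5 + Y² - 6*Y)
P = 74 (P = -33 + (-5 + 14² - 6*14) = -33 + (-5 + 196 - 84) = -33 + 107 = 74)
497*(101 + P) = 497*(101 + 74) = 497*175 = 86975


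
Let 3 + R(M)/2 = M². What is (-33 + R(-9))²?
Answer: 15129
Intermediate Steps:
R(M) = -6 + 2*M²
(-33 + R(-9))² = (-33 + (-6 + 2*(-9)²))² = (-33 + (-6 + 2*81))² = (-33 + (-6 + 162))² = (-33 + 156)² = 123² = 15129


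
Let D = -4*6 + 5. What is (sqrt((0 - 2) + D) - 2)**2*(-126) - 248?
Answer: 1894 + 504*I*sqrt(21) ≈ 1894.0 + 2309.6*I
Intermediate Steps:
D = -19 (D = -24 + 5 = -19)
(sqrt((0 - 2) + D) - 2)**2*(-126) - 248 = (sqrt((0 - 2) - 19) - 2)**2*(-126) - 248 = (sqrt(-2 - 19) - 2)**2*(-126) - 248 = (sqrt(-21) - 2)**2*(-126) - 248 = (I*sqrt(21) - 2)**2*(-126) - 248 = (-2 + I*sqrt(21))**2*(-126) - 248 = -126*(-2 + I*sqrt(21))**2 - 248 = -248 - 126*(-2 + I*sqrt(21))**2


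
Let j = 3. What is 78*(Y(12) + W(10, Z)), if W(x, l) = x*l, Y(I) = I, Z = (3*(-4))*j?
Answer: -27144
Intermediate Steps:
Z = -36 (Z = (3*(-4))*3 = -12*3 = -36)
W(x, l) = l*x
78*(Y(12) + W(10, Z)) = 78*(12 - 36*10) = 78*(12 - 360) = 78*(-348) = -27144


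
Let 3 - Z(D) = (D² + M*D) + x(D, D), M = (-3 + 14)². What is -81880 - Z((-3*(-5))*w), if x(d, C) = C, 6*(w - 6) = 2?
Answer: -61268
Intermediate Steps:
w = 19/3 (w = 6 + (⅙)*2 = 6 + ⅓ = 19/3 ≈ 6.3333)
M = 121 (M = 11² = 121)
Z(D) = 3 - D² - 122*D (Z(D) = 3 - ((D² + 121*D) + D) = 3 - (D² + 122*D) = 3 + (-D² - 122*D) = 3 - D² - 122*D)
-81880 - Z((-3*(-5))*w) = -81880 - (3 - (-3*(-5)*(19/3))² - 122*(-3*(-5))*19/3) = -81880 - (3 - (15*(19/3))² - 1830*19/3) = -81880 - (3 - 1*95² - 122*95) = -81880 - (3 - 1*9025 - 11590) = -81880 - (3 - 9025 - 11590) = -81880 - 1*(-20612) = -81880 + 20612 = -61268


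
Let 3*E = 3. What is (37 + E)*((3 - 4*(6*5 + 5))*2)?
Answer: -10412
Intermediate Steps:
E = 1 (E = (⅓)*3 = 1)
(37 + E)*((3 - 4*(6*5 + 5))*2) = (37 + 1)*((3 - 4*(6*5 + 5))*2) = 38*((3 - 4*(30 + 5))*2) = 38*((3 - 4*35)*2) = 38*((3 - 140)*2) = 38*(-137*2) = 38*(-274) = -10412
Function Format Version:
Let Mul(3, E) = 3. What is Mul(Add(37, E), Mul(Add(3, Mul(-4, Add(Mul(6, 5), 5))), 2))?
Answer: -10412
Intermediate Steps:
E = 1 (E = Mul(Rational(1, 3), 3) = 1)
Mul(Add(37, E), Mul(Add(3, Mul(-4, Add(Mul(6, 5), 5))), 2)) = Mul(Add(37, 1), Mul(Add(3, Mul(-4, Add(Mul(6, 5), 5))), 2)) = Mul(38, Mul(Add(3, Mul(-4, Add(30, 5))), 2)) = Mul(38, Mul(Add(3, Mul(-4, 35)), 2)) = Mul(38, Mul(Add(3, -140), 2)) = Mul(38, Mul(-137, 2)) = Mul(38, -274) = -10412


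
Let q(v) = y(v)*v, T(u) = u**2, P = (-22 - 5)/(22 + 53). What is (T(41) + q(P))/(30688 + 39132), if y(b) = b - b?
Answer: 1681/69820 ≈ 0.024076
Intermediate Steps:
y(b) = 0
P = -9/25 (P = -27/75 = -27*1/75 = -9/25 ≈ -0.36000)
q(v) = 0 (q(v) = 0*v = 0)
(T(41) + q(P))/(30688 + 39132) = (41**2 + 0)/(30688 + 39132) = (1681 + 0)/69820 = 1681*(1/69820) = 1681/69820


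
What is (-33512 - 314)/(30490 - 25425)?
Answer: -33826/5065 ≈ -6.6784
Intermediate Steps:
(-33512 - 314)/(30490 - 25425) = -33826/5065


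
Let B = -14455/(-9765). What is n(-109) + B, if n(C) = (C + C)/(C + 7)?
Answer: 17158/4743 ≈ 3.6175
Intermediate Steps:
B = 413/279 (B = -14455*(-1/9765) = 413/279 ≈ 1.4803)
n(C) = 2*C/(7 + C) (n(C) = (2*C)/(7 + C) = 2*C/(7 + C))
n(-109) + B = 2*(-109)/(7 - 109) + 413/279 = 2*(-109)/(-102) + 413/279 = 2*(-109)*(-1/102) + 413/279 = 109/51 + 413/279 = 17158/4743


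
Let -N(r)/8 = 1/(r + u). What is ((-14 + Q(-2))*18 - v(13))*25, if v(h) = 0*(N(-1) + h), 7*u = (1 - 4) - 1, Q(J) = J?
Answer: -7200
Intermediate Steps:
u = -4/7 (u = ((1 - 4) - 1)/7 = (-3 - 1)/7 = (1/7)*(-4) = -4/7 ≈ -0.57143)
N(r) = -8/(-4/7 + r) (N(r) = -8/(r - 4/7) = -8/(-4/7 + r))
v(h) = 0 (v(h) = 0*(-56/(-4 + 7*(-1)) + h) = 0*(-56/(-4 - 7) + h) = 0*(-56/(-11) + h) = 0*(-56*(-1/11) + h) = 0*(56/11 + h) = 0)
((-14 + Q(-2))*18 - v(13))*25 = ((-14 - 2)*18 - 1*0)*25 = (-16*18 + 0)*25 = (-288 + 0)*25 = -288*25 = -7200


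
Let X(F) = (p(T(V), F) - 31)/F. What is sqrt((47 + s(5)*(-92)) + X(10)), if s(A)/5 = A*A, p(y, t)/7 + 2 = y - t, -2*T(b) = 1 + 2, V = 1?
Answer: 9*I*sqrt(14155)/10 ≈ 107.08*I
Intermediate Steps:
T(b) = -3/2 (T(b) = -(1 + 2)/2 = -1/2*3 = -3/2)
p(y, t) = -14 - 7*t + 7*y (p(y, t) = -14 + 7*(y - t) = -14 + (-7*t + 7*y) = -14 - 7*t + 7*y)
s(A) = 5*A**2 (s(A) = 5*(A*A) = 5*A**2)
X(F) = (-111/2 - 7*F)/F (X(F) = ((-14 - 7*F + 7*(-3/2)) - 31)/F = ((-14 - 7*F - 21/2) - 31)/F = ((-49/2 - 7*F) - 31)/F = (-111/2 - 7*F)/F)
sqrt((47 + s(5)*(-92)) + X(10)) = sqrt((47 + (5*5**2)*(-92)) + (-7 - 111/2/10)) = sqrt((47 + (5*25)*(-92)) + (-7 - 111/2*1/10)) = sqrt((47 + 125*(-92)) + (-7 - 111/20)) = sqrt((47 - 11500) - 251/20) = sqrt(-11453 - 251/20) = sqrt(-229311/20) = 9*I*sqrt(14155)/10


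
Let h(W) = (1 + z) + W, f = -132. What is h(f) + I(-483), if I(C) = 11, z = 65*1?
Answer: -55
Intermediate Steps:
z = 65
h(W) = 66 + W (h(W) = (1 + 65) + W = 66 + W)
h(f) + I(-483) = (66 - 132) + 11 = -66 + 11 = -55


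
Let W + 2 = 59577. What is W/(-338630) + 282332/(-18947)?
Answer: -19346970537/1283204522 ≈ -15.077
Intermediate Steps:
W = 59575 (W = -2 + 59577 = 59575)
W/(-338630) + 282332/(-18947) = 59575/(-338630) + 282332/(-18947) = 59575*(-1/338630) + 282332*(-1/18947) = -11915/67726 - 282332/18947 = -19346970537/1283204522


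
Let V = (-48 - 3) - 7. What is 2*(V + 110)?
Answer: 104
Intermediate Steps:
V = -58 (V = -51 - 7 = -58)
2*(V + 110) = 2*(-58 + 110) = 2*52 = 104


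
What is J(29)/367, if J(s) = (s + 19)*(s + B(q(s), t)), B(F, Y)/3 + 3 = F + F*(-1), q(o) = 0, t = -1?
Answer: 960/367 ≈ 2.6158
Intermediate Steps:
B(F, Y) = -9 (B(F, Y) = -9 + 3*(F + F*(-1)) = -9 + 3*(F - F) = -9 + 3*0 = -9 + 0 = -9)
J(s) = (-9 + s)*(19 + s) (J(s) = (s + 19)*(s - 9) = (19 + s)*(-9 + s) = (-9 + s)*(19 + s))
J(29)/367 = (-171 + 29² + 10*29)/367 = (-171 + 841 + 290)*(1/367) = 960*(1/367) = 960/367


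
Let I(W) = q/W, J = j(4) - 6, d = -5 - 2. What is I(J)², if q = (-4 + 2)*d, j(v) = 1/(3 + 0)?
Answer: 1764/289 ≈ 6.1038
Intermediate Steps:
d = -7
j(v) = ⅓ (j(v) = 1/3 = ⅓)
q = 14 (q = (-4 + 2)*(-7) = -2*(-7) = 14)
J = -17/3 (J = ⅓ - 6 = -17/3 ≈ -5.6667)
I(W) = 14/W
I(J)² = (14/(-17/3))² = (14*(-3/17))² = (-42/17)² = 1764/289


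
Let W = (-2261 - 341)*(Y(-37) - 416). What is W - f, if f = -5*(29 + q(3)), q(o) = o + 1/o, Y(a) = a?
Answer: 3536603/3 ≈ 1.1789e+6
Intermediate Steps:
W = 1178706 (W = (-2261 - 341)*(-37 - 416) = -2602*(-453) = 1178706)
f = -485/3 (f = -5*(29 + (3 + 1/3)) = -5*(29 + (3 + ⅓)) = -5*(29 + 10/3) = -5*97/3 = -485/3 ≈ -161.67)
W - f = 1178706 - 1*(-485/3) = 1178706 + 485/3 = 3536603/3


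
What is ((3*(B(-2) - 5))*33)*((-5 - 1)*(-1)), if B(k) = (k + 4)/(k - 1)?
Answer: -3366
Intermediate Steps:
B(k) = (4 + k)/(-1 + k)
((3*(B(-2) - 5))*33)*((-5 - 1)*(-1)) = ((3*((4 - 2)/(-1 - 2) - 5))*33)*((-5 - 1)*(-1)) = ((3*(2/(-3) - 5))*33)*(-6*(-1)) = ((3*(-⅓*2 - 5))*33)*6 = ((3*(-⅔ - 5))*33)*6 = ((3*(-17/3))*33)*6 = -17*33*6 = -561*6 = -3366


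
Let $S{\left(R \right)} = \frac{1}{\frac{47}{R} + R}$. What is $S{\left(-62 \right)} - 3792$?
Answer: $- \frac{14754734}{3891} \approx -3792.0$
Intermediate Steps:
$S{\left(R \right)} = \frac{1}{R + \frac{47}{R}}$
$S{\left(-62 \right)} - 3792 = - \frac{62}{47 + \left(-62\right)^{2}} - 3792 = - \frac{62}{47 + 3844} - 3792 = - \frac{62}{3891} - 3792 = - \frac{14754734}{3891}$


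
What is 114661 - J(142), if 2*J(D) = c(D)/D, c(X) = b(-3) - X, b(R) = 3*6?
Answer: 8140962/71 ≈ 1.1466e+5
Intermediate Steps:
b(R) = 18
c(X) = 18 - X
J(D) = (18 - D)/(2*D) (J(D) = ((18 - D)/D)/2 = (18 - D)/(2*D))
114661 - J(142) = 114661 - (18 - 1*142)/(2*142) = 114661 - (18 - 142)/(2*142) = 114661 - (-124)/(2*142) = 114661 - 1*(-31/71) = 114661 + 31/71 = 8140962/71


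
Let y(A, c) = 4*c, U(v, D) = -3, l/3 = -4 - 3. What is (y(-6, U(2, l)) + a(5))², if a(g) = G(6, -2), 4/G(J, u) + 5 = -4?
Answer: 12544/81 ≈ 154.86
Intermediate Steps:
G(J, u) = -4/9 (G(J, u) = 4/(-5 - 4) = 4/(-9) = 4*(-⅑) = -4/9)
l = -21 (l = 3*(-4 - 3) = 3*(-7) = -21)
a(g) = -4/9
(y(-6, U(2, l)) + a(5))² = (4*(-3) - 4/9)² = (-12 - 4/9)² = (-112/9)² = 12544/81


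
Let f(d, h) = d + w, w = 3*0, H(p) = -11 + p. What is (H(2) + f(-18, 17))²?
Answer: 729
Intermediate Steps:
w = 0
f(d, h) = d (f(d, h) = d + 0 = d)
(H(2) + f(-18, 17))² = ((-11 + 2) - 18)² = (-9 - 18)² = (-27)² = 729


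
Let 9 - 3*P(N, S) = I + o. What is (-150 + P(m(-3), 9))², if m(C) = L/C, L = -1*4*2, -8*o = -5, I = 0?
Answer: 12482089/576 ≈ 21670.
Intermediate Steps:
o = 5/8 (o = -⅛*(-5) = 5/8 ≈ 0.62500)
L = -8 (L = -4*2 = -8)
m(C) = -8/C
P(N, S) = 67/24 (P(N, S) = 3 - (0 + 5/8)/3 = 3 - ⅓*5/8 = 3 - 5/24 = 67/24)
(-150 + P(m(-3), 9))² = (-150 + 67/24)² = (-3533/24)² = 12482089/576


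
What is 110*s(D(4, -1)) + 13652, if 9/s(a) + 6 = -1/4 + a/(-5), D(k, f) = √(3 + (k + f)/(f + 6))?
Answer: 1050255724/77837 + 237600*√10/77837 ≈ 13503.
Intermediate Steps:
D(k, f) = √(3 + (f + k)/(6 + f))
s(a) = 9/(-25/4 - a/5) (s(a) = 9/(-6 + (-1/4 + a/(-5))) = 9/(-6 + (-1*¼ + a*(-⅕))) = 9/(-6 + (-¼ - a/5)) = 9/(-25/4 - a/5))
110*s(D(4, -1)) + 13652 = 110*(-180/(125 + 4*√((18 + 4 + 4*(-1))/(6 - 1)))) + 13652 = 110*(-180/(125 + 4*√((18 + 4 - 4)/5))) + 13652 = 110*(-180/(125 + 4*√((⅕)*18))) + 13652 = 110*(-180/(125 + 4*√(18/5))) + 13652 = 110*(-180/(125 + 4*(3*√10/5))) + 13652 = 110*(-180/(125 + 12*√10/5)) + 13652 = -19800/(125 + 12*√10/5) + 13652 = 13652 - 19800/(125 + 12*√10/5)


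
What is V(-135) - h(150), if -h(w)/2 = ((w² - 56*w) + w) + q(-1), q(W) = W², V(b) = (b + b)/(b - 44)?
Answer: 5102128/179 ≈ 28504.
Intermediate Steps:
V(b) = 2*b/(-44 + b) (V(b) = (2*b)/(-44 + b) = 2*b/(-44 + b))
h(w) = -2 - 2*w² + 110*w (h(w) = -2*(((w² - 56*w) + w) + (-1)²) = -2*((w² - 55*w) + 1) = -2*(1 + w² - 55*w) = -2 - 2*w² + 110*w)
V(-135) - h(150) = 2*(-135)/(-44 - 135) - (-2 - 2*150² + 110*150) = 2*(-135)/(-179) - (-2 - 2*22500 + 16500) = 2*(-135)*(-1/179) - (-2 - 45000 + 16500) = 270/179 - 1*(-28502) = 270/179 + 28502 = 5102128/179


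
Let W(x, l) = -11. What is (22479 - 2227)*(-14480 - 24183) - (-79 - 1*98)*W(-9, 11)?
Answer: -783005023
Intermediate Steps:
(22479 - 2227)*(-14480 - 24183) - (-79 - 1*98)*W(-9, 11) = (22479 - 2227)*(-14480 - 24183) - (-79 - 1*98)*(-11) = 20252*(-38663) - (-79 - 98)*(-11) = -783003076 - (-177)*(-11) = -783003076 - 1*1947 = -783003076 - 1947 = -783005023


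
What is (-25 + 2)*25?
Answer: -575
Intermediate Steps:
(-25 + 2)*25 = -23*25 = -575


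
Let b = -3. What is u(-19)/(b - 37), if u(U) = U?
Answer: 19/40 ≈ 0.47500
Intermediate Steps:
u(-19)/(b - 37) = -19/(-3 - 37) = -19/(-40) = -19*(-1/40) = 19/40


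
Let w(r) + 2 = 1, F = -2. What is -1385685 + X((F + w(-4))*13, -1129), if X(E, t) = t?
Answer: -1386814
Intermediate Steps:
w(r) = -1 (w(r) = -2 + 1 = -1)
-1385685 + X((F + w(-4))*13, -1129) = -1385685 - 1129 = -1386814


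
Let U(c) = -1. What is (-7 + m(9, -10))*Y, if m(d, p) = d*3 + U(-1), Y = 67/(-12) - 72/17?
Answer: -38057/204 ≈ -186.55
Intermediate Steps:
Y = -2003/204 (Y = 67*(-1/12) - 72*1/17 = -67/12 - 72/17 = -2003/204 ≈ -9.8186)
m(d, p) = -1 + 3*d (m(d, p) = d*3 - 1 = 3*d - 1 = -1 + 3*d)
(-7 + m(9, -10))*Y = (-7 + (-1 + 3*9))*(-2003/204) = (-7 + (-1 + 27))*(-2003/204) = (-7 + 26)*(-2003/204) = 19*(-2003/204) = -38057/204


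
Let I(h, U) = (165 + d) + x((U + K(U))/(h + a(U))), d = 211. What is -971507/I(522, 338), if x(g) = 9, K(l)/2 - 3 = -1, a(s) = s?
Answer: -971507/385 ≈ -2523.4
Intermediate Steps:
K(l) = 4 (K(l) = 6 + 2*(-1) = 6 - 2 = 4)
I(h, U) = 385 (I(h, U) = (165 + 211) + 9 = 376 + 9 = 385)
-971507/I(522, 338) = -971507/385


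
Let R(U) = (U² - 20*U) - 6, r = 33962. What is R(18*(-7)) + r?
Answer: 52352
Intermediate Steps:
R(U) = -6 + U² - 20*U
R(18*(-7)) + r = (-6 + (18*(-7))² - 360*(-7)) + 33962 = (-6 + (-126)² - 20*(-126)) + 33962 = (-6 + 15876 + 2520) + 33962 = 18390 + 33962 = 52352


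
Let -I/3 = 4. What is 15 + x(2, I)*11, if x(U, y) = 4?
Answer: 59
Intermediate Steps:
I = -12 (I = -3*4 = -12)
15 + x(2, I)*11 = 15 + 4*11 = 15 + 44 = 59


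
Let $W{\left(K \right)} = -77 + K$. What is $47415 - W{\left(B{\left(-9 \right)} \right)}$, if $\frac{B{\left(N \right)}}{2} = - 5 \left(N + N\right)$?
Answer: $47312$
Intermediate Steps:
$B{\left(N \right)} = - 20 N$ ($B{\left(N \right)} = 2 \left(- 5 \left(N + N\right)\right) = 2 \left(- 5 \cdot 2 N\right) = 2 \left(- 10 N\right) = - 20 N$)
$47415 - W{\left(B{\left(-9 \right)} \right)} = 47415 - \left(-77 - -180\right) = 47415 - \left(-77 + 180\right) = 47415 - 103 = 47312$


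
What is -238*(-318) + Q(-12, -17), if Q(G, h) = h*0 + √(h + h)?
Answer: 75684 + I*√34 ≈ 75684.0 + 5.831*I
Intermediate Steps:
Q(G, h) = √2*√h (Q(G, h) = 0 + √(2*h) = 0 + √2*√h = √2*√h)
-238*(-318) + Q(-12, -17) = -238*(-318) + √2*√(-17) = 75684 + √2*(I*√17) = 75684 + I*√34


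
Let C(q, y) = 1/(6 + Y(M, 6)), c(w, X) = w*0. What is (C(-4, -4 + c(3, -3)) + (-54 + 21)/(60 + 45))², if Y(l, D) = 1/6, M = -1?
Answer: 38809/1677025 ≈ 0.023142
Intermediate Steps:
c(w, X) = 0
Y(l, D) = ⅙
C(q, y) = 6/37 (C(q, y) = 1/(6 + ⅙) = 1/(37/6) = 6/37)
(C(-4, -4 + c(3, -3)) + (-54 + 21)/(60 + 45))² = (6/37 + (-54 + 21)/(60 + 45))² = (6/37 - 33/105)² = (6/37 - 33*1/105)² = (6/37 - 11/35)² = (-197/1295)² = 38809/1677025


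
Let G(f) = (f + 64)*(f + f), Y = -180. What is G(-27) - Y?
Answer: -1818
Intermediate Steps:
G(f) = 2*f*(64 + f) (G(f) = (64 + f)*(2*f) = 2*f*(64 + f))
G(-27) - Y = 2*(-27)*(64 - 27) - 1*(-180) = 2*(-27)*37 + 180 = -1998 + 180 = -1818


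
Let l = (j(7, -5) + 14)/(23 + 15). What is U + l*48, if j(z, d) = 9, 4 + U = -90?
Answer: -1234/19 ≈ -64.947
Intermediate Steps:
U = -94 (U = -4 - 90 = -94)
l = 23/38 (l = (9 + 14)/(23 + 15) = 23/38 ≈ 0.60526)
U + l*48 = -94 + (23/38)*48 = -94 + 552/19 = -1234/19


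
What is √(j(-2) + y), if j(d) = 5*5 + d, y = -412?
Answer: I*√389 ≈ 19.723*I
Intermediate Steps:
j(d) = 25 + d
√(j(-2) + y) = √((25 - 2) - 412) = √(23 - 412) = √(-389) = I*√389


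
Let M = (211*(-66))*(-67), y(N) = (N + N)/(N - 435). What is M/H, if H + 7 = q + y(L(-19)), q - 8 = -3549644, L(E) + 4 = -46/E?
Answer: -171990742/654317525 ≈ -0.26286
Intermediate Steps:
L(E) = -4 - 46/E
y(N) = 2*N/(-435 + N) (y(N) = (2*N)/(-435 + N) = 2*N/(-435 + N))
q = -3549636 (q = 8 - 3549644 = -3549636)
M = 933042 (M = -13926*(-67) = 933042)
H = -1962952575/553 (H = -7 + (-3549636 + 2*(-4 - 46/(-19))/(-435 + (-4 - 46/(-19)))) = -7 + (-3549636 + 2*(-4 - 46*(-1/19))/(-435 + (-4 - 46*(-1/19)))) = -7 + (-3549636 + 2*(-4 + 46/19)/(-435 + (-4 + 46/19))) = -7 + (-3549636 + 2*(-30/19)/(-435 - 30/19)) = -7 + (-3549636 + 2*(-30/19)/(-8295/19)) = -7 + (-3549636 + 2*(-30/19)*(-19/8295)) = -7 + (-3549636 + 4/553) = -7 - 1962948704/553 = -1962952575/553 ≈ -3.5496e+6)
M/H = 933042/(-1962952575/553) = 933042*(-553/1962952575) = -171990742/654317525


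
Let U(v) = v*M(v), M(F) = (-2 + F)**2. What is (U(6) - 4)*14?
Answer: 1288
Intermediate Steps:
U(v) = v*(-2 + v)**2
(U(6) - 4)*14 = (6*(-2 + 6)**2 - 4)*14 = (6*4**2 - 4)*14 = (6*16 - 4)*14 = (96 - 4)*14 = 92*14 = 1288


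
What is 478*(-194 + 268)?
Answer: 35372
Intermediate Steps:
478*(-194 + 268) = 478*74 = 35372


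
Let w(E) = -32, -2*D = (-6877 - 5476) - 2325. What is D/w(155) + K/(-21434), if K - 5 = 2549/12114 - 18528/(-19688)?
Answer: -1172410904834515/5112018259488 ≈ -229.34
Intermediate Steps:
D = 7339 (D = -((-6877 - 5476) - 2325)/2 = -(-12353 - 2325)/2 = -½*(-14678) = 7339)
K = 183391883/29812554 (K = 5 + (2549/12114 - 18528/(-19688)) = 5 + (2549*(1/12114) - 18528*(-1/19688)) = 5 + (2549/12114 + 2316/2461) = 5 + 34329113/29812554 = 183391883/29812554 ≈ 6.1515)
D/w(155) + K/(-21434) = 7339/(-32) + (183391883/29812554)/(-21434) = 7339*(-1/32) + (183391883/29812554)*(-1/21434) = -7339/32 - 183391883/639002282436 = -1172410904834515/5112018259488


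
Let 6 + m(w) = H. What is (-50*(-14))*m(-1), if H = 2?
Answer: -2800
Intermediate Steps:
m(w) = -4 (m(w) = -6 + 2 = -4)
(-50*(-14))*m(-1) = -50*(-14)*(-4) = 700*(-4) = -2800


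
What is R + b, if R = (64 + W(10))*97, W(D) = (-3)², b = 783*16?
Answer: 19609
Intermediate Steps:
b = 12528
W(D) = 9
R = 7081 (R = (64 + 9)*97 = 73*97 = 7081)
R + b = 7081 + 12528 = 19609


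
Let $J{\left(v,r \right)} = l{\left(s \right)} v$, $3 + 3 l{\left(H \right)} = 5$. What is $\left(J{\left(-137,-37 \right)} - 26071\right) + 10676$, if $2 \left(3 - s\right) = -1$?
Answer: $- \frac{46459}{3} \approx -15486.0$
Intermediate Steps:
$s = \frac{7}{2}$ ($s = 3 - - \frac{1}{2} = 3 + \frac{1}{2} = \frac{7}{2} \approx 3.5$)
$l{\left(H \right)} = \frac{2}{3}$ ($l{\left(H \right)} = -1 + \frac{1}{3} \cdot 5 = -1 + \frac{5}{3} = \frac{2}{3}$)
$J{\left(v,r \right)} = \frac{2 v}{3}$
$\left(J{\left(-137,-37 \right)} - 26071\right) + 10676 = \left(\frac{2}{3} \left(-137\right) - 26071\right) + 10676 = \left(- \frac{274}{3} - 26071\right) + 10676 = - \frac{78487}{3} + 10676 = - \frac{46459}{3}$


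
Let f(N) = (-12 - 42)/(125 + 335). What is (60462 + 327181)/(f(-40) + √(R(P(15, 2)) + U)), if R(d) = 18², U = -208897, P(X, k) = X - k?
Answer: -2407263030/11033512429 - 20506314700*I*√208573/11033512429 ≈ -0.21818 - 848.79*I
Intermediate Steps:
R(d) = 324
f(N) = -27/230 (f(N) = -54/460 = -54*1/460 = -27/230)
(60462 + 327181)/(f(-40) + √(R(P(15, 2)) + U)) = (60462 + 327181)/(-27/230 + √(324 - 208897)) = 387643/(-27/230 + √(-208573)) = 387643/(-27/230 + I*√208573)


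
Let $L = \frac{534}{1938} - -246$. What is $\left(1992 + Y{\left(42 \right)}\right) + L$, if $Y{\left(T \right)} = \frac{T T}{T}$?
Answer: $\frac{736529}{323} \approx 2280.3$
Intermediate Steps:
$Y{\left(T \right)} = T$ ($Y{\left(T \right)} = \frac{T^{2}}{T} = T$)
$L = \frac{79547}{323}$ ($L = 534 \cdot \frac{1}{1938} + 246 = \frac{89}{323} + 246 = \frac{79547}{323} \approx 246.28$)
$\left(1992 + Y{\left(42 \right)}\right) + L = \left(1992 + 42\right) + \frac{79547}{323} = 2034 + \frac{79547}{323} = \frac{736529}{323}$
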